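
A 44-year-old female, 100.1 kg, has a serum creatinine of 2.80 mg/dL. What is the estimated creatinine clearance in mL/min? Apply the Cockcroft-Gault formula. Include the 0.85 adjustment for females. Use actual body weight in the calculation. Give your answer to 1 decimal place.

40.5 mL/min

CrCl = (140 − 44) × 100.1 / (72 × 2.8) × 0.85 = 9609.6 / 201.60 × 0.85 ≈ 40.5 mL/min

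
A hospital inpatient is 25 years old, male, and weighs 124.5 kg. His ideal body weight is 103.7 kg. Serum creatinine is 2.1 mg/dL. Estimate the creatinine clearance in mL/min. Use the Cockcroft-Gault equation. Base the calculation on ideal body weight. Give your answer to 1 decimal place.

78.9 mL/min

CrCl = (140 − 25) × 103.7 / (72 × 2.1) = 11925.5 / 151.20 ≈ 78.9 mL/min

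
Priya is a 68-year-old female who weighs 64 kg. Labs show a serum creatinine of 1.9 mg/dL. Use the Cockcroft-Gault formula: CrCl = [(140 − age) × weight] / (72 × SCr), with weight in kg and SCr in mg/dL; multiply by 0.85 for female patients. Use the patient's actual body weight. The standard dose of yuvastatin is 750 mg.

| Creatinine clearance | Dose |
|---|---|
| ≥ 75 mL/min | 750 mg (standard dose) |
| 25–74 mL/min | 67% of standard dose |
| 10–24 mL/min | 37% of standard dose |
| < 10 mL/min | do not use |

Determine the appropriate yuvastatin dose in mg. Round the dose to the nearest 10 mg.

500 mg

CrCl = (140 − 68) × 64 / (72 × 1.9) × 0.85 = 4608.0 / 136.80 × 0.85 ≈ 28.6 mL/min
CrCl ≈ 29 mL/min → bracket 25–74 mL/min.
67% of 750 mg = 502.5 mg → 500 mg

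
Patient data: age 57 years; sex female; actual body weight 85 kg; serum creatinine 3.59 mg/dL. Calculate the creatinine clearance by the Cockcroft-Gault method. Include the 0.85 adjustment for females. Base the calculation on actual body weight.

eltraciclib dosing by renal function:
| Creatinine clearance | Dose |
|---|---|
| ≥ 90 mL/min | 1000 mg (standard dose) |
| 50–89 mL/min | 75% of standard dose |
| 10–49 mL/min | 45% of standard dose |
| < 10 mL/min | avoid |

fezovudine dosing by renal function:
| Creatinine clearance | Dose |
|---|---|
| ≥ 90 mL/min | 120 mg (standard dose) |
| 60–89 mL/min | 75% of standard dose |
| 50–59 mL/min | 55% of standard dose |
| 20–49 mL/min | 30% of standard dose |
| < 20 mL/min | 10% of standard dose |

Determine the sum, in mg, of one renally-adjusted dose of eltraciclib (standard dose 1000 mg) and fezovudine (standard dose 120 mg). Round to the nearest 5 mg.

485 mg

CrCl = (140 − 57) × 85 / (72 × 3.59) × 0.85 = 7055.0 / 258.48 × 0.85 ≈ 23.2 mL/min
CrCl ≈ 23 mL/min.
eltraciclib: 10–49 mL/min → 45% of 1000 mg = 450 mg.
fezovudine: 20–49 mL/min → 30% of 120 mg = 36 mg.
Total = 450 + 36 = 486 mg.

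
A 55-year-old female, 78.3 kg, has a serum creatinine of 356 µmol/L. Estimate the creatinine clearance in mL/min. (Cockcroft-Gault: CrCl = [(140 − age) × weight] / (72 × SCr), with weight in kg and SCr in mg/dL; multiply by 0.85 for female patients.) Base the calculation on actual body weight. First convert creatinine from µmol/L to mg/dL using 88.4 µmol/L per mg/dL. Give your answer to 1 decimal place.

SCr = 356 / 88.4 = 4.027 mg/dL
CrCl = (140 − 55) × 78.3 / (72 × 4.027) × 0.85 = 6655.5 / 289.94 × 0.85 ≈ 19.5 mL/min

19.5 mL/min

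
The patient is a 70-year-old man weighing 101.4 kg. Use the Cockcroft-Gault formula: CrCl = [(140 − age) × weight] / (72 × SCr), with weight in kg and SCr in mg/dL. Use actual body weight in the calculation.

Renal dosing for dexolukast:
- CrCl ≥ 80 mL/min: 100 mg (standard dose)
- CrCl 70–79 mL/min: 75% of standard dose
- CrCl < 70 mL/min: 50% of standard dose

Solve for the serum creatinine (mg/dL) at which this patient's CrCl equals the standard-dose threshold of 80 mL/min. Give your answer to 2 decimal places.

Standard dose requires CrCl ≥ 80 mL/min.
Set (140 − 70) × 101.4 / (72 × SCr) = 80
SCr = (140 − 70) × 101.4 / (72 × 80) = 1.232 mg/dL

1.23 mg/dL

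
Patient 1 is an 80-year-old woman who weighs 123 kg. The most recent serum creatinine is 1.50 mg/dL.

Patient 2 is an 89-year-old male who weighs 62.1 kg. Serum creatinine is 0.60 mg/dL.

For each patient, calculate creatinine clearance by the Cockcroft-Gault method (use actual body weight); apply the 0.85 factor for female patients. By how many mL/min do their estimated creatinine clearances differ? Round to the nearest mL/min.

Patient 1: CrCl = (140 − 80) × 123 / (72 × 1.5) × 0.85 = 7380.0 / 108.00 × 0.85 ≈ 58.1 mL/min
Patient 2: CrCl = (140 − 89) × 62.1 / (72 × 0.6) = 3167.1 / 43.20 ≈ 73.3 mL/min
|58.1 − 73.3| = 15.2 mL/min

15 mL/min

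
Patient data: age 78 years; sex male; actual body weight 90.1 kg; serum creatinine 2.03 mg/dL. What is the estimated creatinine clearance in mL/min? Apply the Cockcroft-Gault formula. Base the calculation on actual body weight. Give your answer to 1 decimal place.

CrCl = (140 − 78) × 90.1 / (72 × 2.03) = 5586.2 / 146.16 ≈ 38.2 mL/min

38.2 mL/min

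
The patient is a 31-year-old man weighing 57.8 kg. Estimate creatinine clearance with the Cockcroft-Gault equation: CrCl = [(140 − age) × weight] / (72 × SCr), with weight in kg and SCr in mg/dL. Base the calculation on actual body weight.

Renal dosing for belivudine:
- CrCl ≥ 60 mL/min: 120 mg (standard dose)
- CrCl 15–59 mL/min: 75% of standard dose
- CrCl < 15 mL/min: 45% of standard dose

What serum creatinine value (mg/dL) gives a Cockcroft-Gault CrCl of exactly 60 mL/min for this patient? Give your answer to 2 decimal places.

1.46 mg/dL

Standard dose requires CrCl ≥ 60 mL/min.
Set (140 − 31) × 57.8 / (72 × SCr) = 60
SCr = (140 − 31) × 57.8 / (72 × 60) = 1.458 mg/dL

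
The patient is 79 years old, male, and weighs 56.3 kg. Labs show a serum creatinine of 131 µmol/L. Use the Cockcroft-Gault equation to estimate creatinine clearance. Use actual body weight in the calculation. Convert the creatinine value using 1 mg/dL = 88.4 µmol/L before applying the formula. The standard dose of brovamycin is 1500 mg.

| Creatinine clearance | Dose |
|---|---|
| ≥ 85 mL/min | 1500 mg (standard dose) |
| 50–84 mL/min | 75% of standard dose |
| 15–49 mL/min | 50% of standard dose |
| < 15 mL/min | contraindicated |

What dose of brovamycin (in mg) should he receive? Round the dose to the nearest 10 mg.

750 mg

SCr = 131 / 88.4 = 1.482 mg/dL
CrCl = (140 − 79) × 56.3 / (72 × 1.482) = 3434.3 / 106.70 ≈ 32.2 mL/min
CrCl ≈ 32 mL/min → bracket 15–49 mL/min.
50% of 1500 mg = 750 mg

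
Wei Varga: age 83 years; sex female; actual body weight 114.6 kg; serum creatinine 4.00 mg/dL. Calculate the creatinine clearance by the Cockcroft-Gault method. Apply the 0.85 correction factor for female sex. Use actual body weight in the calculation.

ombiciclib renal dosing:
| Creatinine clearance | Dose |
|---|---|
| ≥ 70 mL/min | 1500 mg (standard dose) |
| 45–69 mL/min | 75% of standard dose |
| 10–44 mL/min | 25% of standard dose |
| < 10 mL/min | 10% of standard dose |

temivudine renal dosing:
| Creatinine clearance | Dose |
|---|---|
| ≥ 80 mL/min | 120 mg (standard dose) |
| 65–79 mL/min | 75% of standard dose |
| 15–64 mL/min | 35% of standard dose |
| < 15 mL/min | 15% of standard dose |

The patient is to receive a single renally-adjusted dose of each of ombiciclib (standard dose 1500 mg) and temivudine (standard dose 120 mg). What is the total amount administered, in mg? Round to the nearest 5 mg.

CrCl = (140 − 83) × 114.6 / (72 × 4) × 0.85 = 6532.2 / 288.00 × 0.85 ≈ 19.3 mL/min
CrCl ≈ 19 mL/min.
ombiciclib: 10–44 mL/min → 25% of 1500 mg = 375 mg.
temivudine: 15–64 mL/min → 35% of 120 mg = 42 mg.
Total = 375 + 42 = 417 mg.

415 mg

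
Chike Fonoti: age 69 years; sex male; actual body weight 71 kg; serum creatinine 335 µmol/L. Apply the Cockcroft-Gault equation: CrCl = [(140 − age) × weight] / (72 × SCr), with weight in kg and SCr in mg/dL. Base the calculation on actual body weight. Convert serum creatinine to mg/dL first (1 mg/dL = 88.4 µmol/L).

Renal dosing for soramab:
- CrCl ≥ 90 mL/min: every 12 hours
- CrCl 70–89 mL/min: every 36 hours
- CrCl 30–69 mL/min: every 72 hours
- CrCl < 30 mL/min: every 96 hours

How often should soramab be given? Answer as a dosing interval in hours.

SCr = 335 / 88.4 = 3.79 mg/dL
CrCl = (140 − 69) × 71 / (72 × 3.79) = 5041.0 / 272.88 ≈ 18.5 mL/min
CrCl ≈ 18 mL/min → bracket < 30 mL/min → every 96 hours.

every 96 hours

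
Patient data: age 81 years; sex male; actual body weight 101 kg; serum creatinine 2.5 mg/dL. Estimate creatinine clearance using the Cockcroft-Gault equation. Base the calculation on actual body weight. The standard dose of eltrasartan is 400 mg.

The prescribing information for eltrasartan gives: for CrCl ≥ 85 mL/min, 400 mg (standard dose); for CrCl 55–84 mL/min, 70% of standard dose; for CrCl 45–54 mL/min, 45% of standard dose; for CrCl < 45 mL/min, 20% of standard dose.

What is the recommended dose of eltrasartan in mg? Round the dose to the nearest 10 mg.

CrCl = (140 − 81) × 101 / (72 × 2.5) = 5959.0 / 180.00 ≈ 33.1 mL/min
CrCl ≈ 33 mL/min → bracket < 45 mL/min.
20% of 400 mg = 80 mg

80 mg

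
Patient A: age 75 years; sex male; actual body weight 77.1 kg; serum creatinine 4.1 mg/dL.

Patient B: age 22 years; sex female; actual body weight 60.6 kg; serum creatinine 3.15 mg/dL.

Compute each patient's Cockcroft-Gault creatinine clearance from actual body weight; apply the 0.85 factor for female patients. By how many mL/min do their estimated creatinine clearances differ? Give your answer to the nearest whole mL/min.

Patient A: CrCl = (140 − 75) × 77.1 / (72 × 4.1) = 5011.5 / 295.20 ≈ 17.0 mL/min
Patient B: CrCl = (140 − 22) × 60.6 / (72 × 3.15) × 0.85 = 7150.8 / 226.80 × 0.85 ≈ 26.8 mL/min
|17.0 − 26.8| = 9.8 mL/min

10 mL/min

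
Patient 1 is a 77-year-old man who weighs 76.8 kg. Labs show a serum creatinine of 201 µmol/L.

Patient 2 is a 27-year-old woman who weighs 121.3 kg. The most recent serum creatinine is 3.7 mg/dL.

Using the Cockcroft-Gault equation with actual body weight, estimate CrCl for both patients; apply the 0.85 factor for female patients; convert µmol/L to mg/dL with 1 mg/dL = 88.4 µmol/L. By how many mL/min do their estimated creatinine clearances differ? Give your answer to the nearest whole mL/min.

14 mL/min

Patient 1: SCr = 201 / 88.4 = 2.274 mg/dL
Patient 1: CrCl = (140 − 77) × 76.8 / (72 × 2.274) = 4838.4 / 163.73 ≈ 29.6 mL/min
Patient 2: CrCl = (140 − 27) × 121.3 / (72 × 3.7) × 0.85 = 13706.9 / 266.40 × 0.85 ≈ 43.7 mL/min
|29.6 − 43.7| = 14.1 mL/min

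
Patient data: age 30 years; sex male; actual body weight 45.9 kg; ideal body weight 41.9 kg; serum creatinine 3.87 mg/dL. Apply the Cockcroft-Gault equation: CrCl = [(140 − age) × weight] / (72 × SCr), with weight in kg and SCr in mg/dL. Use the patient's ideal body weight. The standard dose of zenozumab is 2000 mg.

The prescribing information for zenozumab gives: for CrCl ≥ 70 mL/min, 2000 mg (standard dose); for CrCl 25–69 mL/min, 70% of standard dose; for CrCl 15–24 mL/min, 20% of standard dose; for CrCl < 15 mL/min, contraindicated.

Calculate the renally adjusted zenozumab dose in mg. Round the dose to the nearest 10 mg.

CrCl = (140 − 30) × 41.9 / (72 × 3.87) = 4609.0 / 278.64 ≈ 16.5 mL/min
CrCl ≈ 17 mL/min → bracket 15–24 mL/min.
20% of 2000 mg = 400 mg

400 mg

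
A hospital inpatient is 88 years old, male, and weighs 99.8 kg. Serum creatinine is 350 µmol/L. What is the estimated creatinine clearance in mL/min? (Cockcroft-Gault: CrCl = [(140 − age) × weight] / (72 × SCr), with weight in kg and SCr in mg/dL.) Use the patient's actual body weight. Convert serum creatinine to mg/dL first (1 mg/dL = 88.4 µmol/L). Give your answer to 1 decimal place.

SCr = 350 / 88.4 = 3.959 mg/dL
CrCl = (140 − 88) × 99.8 / (72 × 3.959) = 5189.6 / 285.05 ≈ 18.2 mL/min

18.2 mL/min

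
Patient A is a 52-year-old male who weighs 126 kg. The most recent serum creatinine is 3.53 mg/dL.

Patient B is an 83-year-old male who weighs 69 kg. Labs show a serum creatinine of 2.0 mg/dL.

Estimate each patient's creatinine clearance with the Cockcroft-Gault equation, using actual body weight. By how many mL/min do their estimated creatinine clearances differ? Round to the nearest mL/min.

16 mL/min

Patient A: CrCl = (140 − 52) × 126 / (72 × 3.53) = 11088.0 / 254.16 ≈ 43.6 mL/min
Patient B: CrCl = (140 − 83) × 69 / (72 × 2) = 3933.0 / 144.00 ≈ 27.3 mL/min
|43.6 − 27.3| = 16.3 mL/min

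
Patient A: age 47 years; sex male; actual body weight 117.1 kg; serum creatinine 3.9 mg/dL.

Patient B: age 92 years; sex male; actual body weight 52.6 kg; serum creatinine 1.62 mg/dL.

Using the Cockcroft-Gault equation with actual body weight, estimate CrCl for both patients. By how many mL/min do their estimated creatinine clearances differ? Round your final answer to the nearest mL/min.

17 mL/min

Patient A: CrCl = (140 − 47) × 117.1 / (72 × 3.9) = 10890.3 / 280.80 ≈ 38.8 mL/min
Patient B: CrCl = (140 − 92) × 52.6 / (72 × 1.62) = 2524.8 / 116.64 ≈ 21.6 mL/min
|38.8 − 21.6| = 17.2 mL/min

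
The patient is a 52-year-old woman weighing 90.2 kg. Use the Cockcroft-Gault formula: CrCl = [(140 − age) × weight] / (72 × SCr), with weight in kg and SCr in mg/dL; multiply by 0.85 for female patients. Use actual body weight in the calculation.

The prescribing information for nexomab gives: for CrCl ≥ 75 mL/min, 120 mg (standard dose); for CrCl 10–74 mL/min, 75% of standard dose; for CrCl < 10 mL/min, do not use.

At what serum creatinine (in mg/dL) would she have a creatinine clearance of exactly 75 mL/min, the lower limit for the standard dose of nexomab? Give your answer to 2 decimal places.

Standard dose requires CrCl ≥ 75 mL/min.
Set (140 − 52) × 90.2 × 0.85 / (72 × SCr) = 75
SCr = (140 − 52) × 90.2 × 0.85 / (72 × 75) = 1.249 mg/dL

1.25 mg/dL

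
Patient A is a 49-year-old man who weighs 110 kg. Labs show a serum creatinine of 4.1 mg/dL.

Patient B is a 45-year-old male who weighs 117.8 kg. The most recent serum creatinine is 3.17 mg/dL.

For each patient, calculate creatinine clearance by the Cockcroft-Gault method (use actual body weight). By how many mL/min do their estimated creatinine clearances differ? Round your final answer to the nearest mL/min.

15 mL/min

Patient A: CrCl = (140 − 49) × 110 / (72 × 4.1) = 10010.0 / 295.20 ≈ 33.9 mL/min
Patient B: CrCl = (140 − 45) × 117.8 / (72 × 3.17) = 11191.0 / 228.24 ≈ 49.0 mL/min
|33.9 − 49.0| = 15.1 mL/min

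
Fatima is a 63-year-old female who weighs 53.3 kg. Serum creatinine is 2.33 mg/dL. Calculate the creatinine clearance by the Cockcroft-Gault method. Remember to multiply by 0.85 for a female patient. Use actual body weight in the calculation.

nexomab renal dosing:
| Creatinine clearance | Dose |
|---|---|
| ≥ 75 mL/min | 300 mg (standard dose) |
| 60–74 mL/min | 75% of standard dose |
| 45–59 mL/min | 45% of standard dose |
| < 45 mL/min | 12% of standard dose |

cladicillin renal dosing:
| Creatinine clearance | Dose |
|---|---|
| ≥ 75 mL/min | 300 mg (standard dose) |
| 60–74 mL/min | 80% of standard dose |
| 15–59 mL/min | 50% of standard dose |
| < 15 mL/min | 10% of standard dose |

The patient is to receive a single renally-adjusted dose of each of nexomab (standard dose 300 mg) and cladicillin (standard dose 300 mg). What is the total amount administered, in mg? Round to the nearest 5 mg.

CrCl = (140 − 63) × 53.3 / (72 × 2.33) × 0.85 = 4104.1 / 167.76 × 0.85 ≈ 20.8 mL/min
CrCl ≈ 21 mL/min.
nexomab: < 45 mL/min → 12% of 300 mg = 36 mg.
cladicillin: 15–59 mL/min → 50% of 300 mg = 150 mg.
Total = 36 + 150 = 186 mg.

185 mg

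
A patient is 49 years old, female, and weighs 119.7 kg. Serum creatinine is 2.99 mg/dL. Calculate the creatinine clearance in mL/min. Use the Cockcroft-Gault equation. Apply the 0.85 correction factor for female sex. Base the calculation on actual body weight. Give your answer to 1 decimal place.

CrCl = (140 − 49) × 119.7 / (72 × 2.99) × 0.85 = 10892.7 / 215.28 × 0.85 ≈ 43.0 mL/min

43.0 mL/min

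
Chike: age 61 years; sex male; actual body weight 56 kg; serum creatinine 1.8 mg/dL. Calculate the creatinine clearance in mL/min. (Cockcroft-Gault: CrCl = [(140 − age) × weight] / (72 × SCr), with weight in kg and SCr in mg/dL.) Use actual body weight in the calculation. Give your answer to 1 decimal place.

CrCl = (140 − 61) × 56 / (72 × 1.8) = 4424.0 / 129.60 ≈ 34.1 mL/min

34.1 mL/min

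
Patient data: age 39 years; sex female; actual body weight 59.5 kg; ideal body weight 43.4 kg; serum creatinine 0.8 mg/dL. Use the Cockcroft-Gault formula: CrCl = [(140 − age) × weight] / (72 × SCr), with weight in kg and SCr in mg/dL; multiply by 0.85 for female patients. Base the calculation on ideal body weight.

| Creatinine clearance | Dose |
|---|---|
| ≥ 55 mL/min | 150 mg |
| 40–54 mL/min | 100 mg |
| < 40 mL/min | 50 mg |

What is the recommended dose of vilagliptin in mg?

150 mg

CrCl = (140 − 39) × 43.4 / (72 × 0.8) × 0.85 = 4383.4 / 57.60 × 0.85 ≈ 64.7 mL/min
CrCl ≈ 65 mL/min → bracket ≥ 55 mL/min.
Dose for this bracket: 150 mg.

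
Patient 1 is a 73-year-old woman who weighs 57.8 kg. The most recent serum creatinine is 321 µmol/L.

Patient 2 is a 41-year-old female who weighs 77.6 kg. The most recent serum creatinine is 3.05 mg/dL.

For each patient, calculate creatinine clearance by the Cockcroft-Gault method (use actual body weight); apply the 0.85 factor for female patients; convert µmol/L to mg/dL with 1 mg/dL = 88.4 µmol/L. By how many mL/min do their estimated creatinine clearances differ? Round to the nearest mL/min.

17 mL/min

Patient 1: SCr = 321 / 88.4 = 3.631 mg/dL
Patient 1: CrCl = (140 − 73) × 57.8 / (72 × 3.631) × 0.85 = 3872.6 / 261.43 × 0.85 ≈ 12.6 mL/min
Patient 2: CrCl = (140 − 41) × 77.6 / (72 × 3.05) × 0.85 = 7682.4 / 219.60 × 0.85 ≈ 29.7 mL/min
|12.6 − 29.7| = 17.1 mL/min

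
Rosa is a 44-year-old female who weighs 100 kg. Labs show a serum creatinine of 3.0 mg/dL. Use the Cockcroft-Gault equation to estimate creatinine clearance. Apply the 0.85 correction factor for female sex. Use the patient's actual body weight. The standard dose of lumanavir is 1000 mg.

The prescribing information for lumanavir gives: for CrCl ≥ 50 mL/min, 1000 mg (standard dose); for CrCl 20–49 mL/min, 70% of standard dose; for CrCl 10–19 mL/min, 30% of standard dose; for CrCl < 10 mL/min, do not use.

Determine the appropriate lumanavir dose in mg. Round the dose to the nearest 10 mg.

CrCl = (140 − 44) × 100 / (72 × 3) × 0.85 = 9600.0 / 216.00 × 0.85 ≈ 37.8 mL/min
CrCl ≈ 38 mL/min → bracket 20–49 mL/min.
70% of 1000 mg = 700 mg

700 mg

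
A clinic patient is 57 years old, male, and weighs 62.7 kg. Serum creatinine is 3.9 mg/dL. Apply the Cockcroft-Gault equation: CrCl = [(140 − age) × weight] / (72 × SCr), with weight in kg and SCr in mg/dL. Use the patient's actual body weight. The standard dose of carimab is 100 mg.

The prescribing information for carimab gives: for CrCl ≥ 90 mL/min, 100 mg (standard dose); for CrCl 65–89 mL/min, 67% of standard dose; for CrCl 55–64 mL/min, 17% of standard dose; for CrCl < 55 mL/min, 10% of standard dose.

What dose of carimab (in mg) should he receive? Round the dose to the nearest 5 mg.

CrCl = (140 − 57) × 62.7 / (72 × 3.9) = 5204.1 / 280.80 ≈ 18.5 mL/min
CrCl ≈ 19 mL/min → bracket < 55 mL/min.
10% of 100 mg = 10 mg

10 mg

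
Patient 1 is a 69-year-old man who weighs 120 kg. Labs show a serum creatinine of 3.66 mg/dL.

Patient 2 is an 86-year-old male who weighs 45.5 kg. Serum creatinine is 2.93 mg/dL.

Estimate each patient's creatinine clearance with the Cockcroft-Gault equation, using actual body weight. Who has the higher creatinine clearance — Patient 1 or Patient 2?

Patient 1

Patient 1: CrCl = (140 − 69) × 120 / (72 × 3.66) = 8520.0 / 263.52 ≈ 32.3 mL/min
Patient 2: CrCl = (140 − 86) × 45.5 / (72 × 2.93) = 2457.0 / 210.96 ≈ 11.6 mL/min
32.3 vs 11.6 mL/min → Patient 1 is higher.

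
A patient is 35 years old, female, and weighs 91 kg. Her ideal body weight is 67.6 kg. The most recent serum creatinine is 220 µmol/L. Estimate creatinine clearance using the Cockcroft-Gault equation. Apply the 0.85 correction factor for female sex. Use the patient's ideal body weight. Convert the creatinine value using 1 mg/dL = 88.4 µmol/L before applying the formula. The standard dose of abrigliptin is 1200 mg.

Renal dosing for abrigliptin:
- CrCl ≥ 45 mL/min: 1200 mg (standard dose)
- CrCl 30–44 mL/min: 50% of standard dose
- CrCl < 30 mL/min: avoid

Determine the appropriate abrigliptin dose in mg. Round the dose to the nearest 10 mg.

SCr = 220 / 88.4 = 2.489 mg/dL
CrCl = (140 − 35) × 67.6 / (72 × 2.489) × 0.85 = 7098.0 / 179.21 × 0.85 ≈ 33.7 mL/min
CrCl ≈ 34 mL/min → bracket 30–44 mL/min.
50% of 1200 mg = 600 mg

600 mg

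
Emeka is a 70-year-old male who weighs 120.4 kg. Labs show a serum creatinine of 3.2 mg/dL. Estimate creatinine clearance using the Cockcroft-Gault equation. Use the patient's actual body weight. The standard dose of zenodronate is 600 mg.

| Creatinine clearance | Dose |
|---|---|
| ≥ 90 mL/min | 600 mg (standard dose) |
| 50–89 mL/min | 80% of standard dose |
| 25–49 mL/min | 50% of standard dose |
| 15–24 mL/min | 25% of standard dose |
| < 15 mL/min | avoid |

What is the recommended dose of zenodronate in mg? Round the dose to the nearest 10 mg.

300 mg

CrCl = (140 − 70) × 120.4 / (72 × 3.2) = 8428.0 / 230.40 ≈ 36.6 mL/min
CrCl ≈ 37 mL/min → bracket 25–49 mL/min.
50% of 600 mg = 300 mg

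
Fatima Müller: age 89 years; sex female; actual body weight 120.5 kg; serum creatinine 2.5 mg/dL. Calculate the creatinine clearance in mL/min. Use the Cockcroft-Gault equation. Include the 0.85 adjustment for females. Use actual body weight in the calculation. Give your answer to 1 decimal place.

CrCl = (140 − 89) × 120.5 / (72 × 2.5) × 0.85 = 6145.5 / 180.00 × 0.85 ≈ 29.0 mL/min

29.0 mL/min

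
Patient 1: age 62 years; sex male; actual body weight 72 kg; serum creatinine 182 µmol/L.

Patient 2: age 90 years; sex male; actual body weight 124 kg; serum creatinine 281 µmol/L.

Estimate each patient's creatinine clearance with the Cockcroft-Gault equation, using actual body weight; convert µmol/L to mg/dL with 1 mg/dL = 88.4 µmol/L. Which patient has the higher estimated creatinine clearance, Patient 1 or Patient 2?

Patient 1: SCr = 182 / 88.4 = 2.059 mg/dL
Patient 1: CrCl = (140 − 62) × 72 / (72 × 2.059) = 5616.0 / 148.25 ≈ 37.9 mL/min
Patient 2: SCr = 281 / 88.4 = 3.179 mg/dL
Patient 2: CrCl = (140 − 90) × 124 / (72 × 3.179) = 6200.0 / 228.89 ≈ 27.1 mL/min
37.9 vs 27.1 mL/min → Patient 1 is higher.

Patient 1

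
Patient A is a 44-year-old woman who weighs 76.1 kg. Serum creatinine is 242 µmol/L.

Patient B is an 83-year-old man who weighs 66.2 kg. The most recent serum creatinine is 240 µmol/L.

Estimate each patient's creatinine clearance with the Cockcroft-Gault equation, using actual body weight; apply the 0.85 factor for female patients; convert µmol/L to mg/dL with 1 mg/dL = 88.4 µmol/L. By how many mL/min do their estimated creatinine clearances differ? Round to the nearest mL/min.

Patient A: SCr = 242 / 88.4 = 2.738 mg/dL
Patient A: CrCl = (140 − 44) × 76.1 / (72 × 2.738) × 0.85 = 7305.6 / 197.14 × 0.85 ≈ 31.5 mL/min
Patient B: SCr = 240 / 88.4 = 2.715 mg/dL
Patient B: CrCl = (140 − 83) × 66.2 / (72 × 2.715) = 3773.4 / 195.48 ≈ 19.3 mL/min
|31.5 − 19.3| = 12.2 mL/min

12 mL/min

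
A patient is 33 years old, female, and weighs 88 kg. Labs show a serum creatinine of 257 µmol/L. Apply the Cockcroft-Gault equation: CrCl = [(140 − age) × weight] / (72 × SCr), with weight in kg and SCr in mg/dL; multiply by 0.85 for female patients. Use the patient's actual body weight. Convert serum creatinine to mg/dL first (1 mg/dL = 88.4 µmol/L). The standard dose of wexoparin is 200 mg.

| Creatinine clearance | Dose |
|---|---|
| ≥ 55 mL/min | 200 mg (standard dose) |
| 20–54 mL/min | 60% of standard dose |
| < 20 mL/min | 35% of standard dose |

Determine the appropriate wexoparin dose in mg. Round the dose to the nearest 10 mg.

120 mg

SCr = 257 / 88.4 = 2.907 mg/dL
CrCl = (140 − 33) × 88 / (72 × 2.907) × 0.85 = 9416.0 / 209.30 × 0.85 ≈ 38.2 mL/min
CrCl ≈ 38 mL/min → bracket 20–54 mL/min.
60% of 200 mg = 120 mg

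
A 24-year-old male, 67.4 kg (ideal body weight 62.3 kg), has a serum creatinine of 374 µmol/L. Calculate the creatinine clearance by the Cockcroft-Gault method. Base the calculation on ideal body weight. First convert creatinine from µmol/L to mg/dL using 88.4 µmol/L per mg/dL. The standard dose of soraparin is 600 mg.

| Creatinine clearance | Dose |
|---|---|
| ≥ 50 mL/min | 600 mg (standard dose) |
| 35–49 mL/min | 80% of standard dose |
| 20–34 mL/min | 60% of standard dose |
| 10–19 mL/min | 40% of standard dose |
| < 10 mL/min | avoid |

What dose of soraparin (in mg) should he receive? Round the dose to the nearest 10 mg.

SCr = 374 / 88.4 = 4.231 mg/dL
CrCl = (140 − 24) × 62.3 / (72 × 4.231) = 7226.8 / 304.63 ≈ 23.7 mL/min
CrCl ≈ 24 mL/min → bracket 20–34 mL/min.
60% of 600 mg = 360 mg

360 mg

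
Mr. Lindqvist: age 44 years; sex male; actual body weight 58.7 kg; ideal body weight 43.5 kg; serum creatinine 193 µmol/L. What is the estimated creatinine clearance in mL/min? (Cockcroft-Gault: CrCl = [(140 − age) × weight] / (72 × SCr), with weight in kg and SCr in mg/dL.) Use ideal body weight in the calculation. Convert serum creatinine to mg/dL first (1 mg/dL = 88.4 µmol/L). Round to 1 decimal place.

26.6 mL/min

SCr = 193 / 88.4 = 2.183 mg/dL
CrCl = (140 − 44) × 43.5 / (72 × 2.183) = 4176.0 / 157.18 ≈ 26.6 mL/min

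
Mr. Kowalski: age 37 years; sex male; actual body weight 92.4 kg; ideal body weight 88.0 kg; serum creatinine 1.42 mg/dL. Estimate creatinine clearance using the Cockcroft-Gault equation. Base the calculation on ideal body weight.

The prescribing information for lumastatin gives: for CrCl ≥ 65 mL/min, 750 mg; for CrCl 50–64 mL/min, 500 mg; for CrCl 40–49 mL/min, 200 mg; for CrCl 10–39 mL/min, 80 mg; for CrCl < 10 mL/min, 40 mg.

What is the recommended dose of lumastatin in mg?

750 mg

CrCl = (140 − 37) × 88 / (72 × 1.42) = 9064.0 / 102.24 ≈ 88.7 mL/min
CrCl ≈ 89 mL/min → bracket ≥ 65 mL/min.
Dose for this bracket: 750 mg.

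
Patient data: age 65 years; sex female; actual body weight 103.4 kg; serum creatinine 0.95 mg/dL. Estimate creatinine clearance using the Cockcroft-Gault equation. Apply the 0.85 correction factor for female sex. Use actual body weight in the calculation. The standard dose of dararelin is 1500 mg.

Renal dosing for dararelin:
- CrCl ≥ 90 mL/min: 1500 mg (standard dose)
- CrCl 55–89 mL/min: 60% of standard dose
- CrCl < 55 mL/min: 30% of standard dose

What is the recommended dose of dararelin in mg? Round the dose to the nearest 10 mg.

CrCl = (140 − 65) × 103.4 / (72 × 0.95) × 0.85 = 7755.0 / 68.40 × 0.85 ≈ 96.4 mL/min
CrCl ≈ 96 mL/min → bracket ≥ 90 mL/min.
100% of 1500 mg = 1500 mg

1500 mg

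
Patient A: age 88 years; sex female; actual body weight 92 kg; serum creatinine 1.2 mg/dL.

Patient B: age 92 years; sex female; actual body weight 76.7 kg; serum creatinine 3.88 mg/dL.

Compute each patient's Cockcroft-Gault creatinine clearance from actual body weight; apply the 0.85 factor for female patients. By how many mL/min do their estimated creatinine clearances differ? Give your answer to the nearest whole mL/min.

36 mL/min

Patient A: CrCl = (140 − 88) × 92 / (72 × 1.2) × 0.85 = 4784.0 / 86.40 × 0.85 ≈ 47.1 mL/min
Patient B: CrCl = (140 − 92) × 76.7 / (72 × 3.88) × 0.85 = 3681.6 / 279.36 × 0.85 ≈ 11.2 mL/min
|47.1 − 11.2| = 35.9 mL/min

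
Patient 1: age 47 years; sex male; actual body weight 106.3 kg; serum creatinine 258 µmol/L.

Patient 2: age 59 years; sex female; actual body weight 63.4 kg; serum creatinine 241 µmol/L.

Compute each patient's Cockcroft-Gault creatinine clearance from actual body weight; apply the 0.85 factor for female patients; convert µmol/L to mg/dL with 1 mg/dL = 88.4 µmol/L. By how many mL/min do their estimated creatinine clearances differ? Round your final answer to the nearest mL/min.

Patient 1: SCr = 258 / 88.4 = 2.919 mg/dL
Patient 1: CrCl = (140 − 47) × 106.3 / (72 × 2.919) = 9885.9 / 210.17 ≈ 47.0 mL/min
Patient 2: SCr = 241 / 88.4 = 2.726 mg/dL
Patient 2: CrCl = (140 − 59) × 63.4 / (72 × 2.726) × 0.85 = 5135.4 / 196.27 × 0.85 ≈ 22.2 mL/min
|47.0 − 22.2| = 24.8 mL/min

25 mL/min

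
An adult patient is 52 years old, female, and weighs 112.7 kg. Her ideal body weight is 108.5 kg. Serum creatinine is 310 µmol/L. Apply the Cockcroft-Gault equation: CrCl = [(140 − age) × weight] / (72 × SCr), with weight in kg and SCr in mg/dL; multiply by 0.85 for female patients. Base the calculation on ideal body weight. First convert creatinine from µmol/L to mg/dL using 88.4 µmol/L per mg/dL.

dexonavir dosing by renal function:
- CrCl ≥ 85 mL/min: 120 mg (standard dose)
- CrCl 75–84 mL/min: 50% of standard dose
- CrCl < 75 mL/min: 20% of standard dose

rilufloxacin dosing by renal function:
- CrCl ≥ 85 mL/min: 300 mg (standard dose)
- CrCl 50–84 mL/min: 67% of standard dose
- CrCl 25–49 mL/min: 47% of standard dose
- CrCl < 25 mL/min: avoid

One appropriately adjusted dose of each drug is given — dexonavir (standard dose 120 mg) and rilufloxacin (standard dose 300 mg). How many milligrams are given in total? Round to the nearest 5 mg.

165 mg

SCr = 310 / 88.4 = 3.507 mg/dL
CrCl = (140 − 52) × 108.5 / (72 × 3.507) × 0.85 = 9548.0 / 252.50 × 0.85 ≈ 32.1 mL/min
CrCl ≈ 32 mL/min.
dexonavir: < 75 mL/min → 20% of 120 mg = 24 mg.
rilufloxacin: 25–49 mL/min → 47% of 300 mg = 141 mg.
Total = 24 + 141 = 165 mg.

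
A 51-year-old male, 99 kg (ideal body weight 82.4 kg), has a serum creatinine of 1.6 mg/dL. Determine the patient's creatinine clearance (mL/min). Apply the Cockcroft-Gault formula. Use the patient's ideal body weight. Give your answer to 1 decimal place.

63.7 mL/min

CrCl = (140 − 51) × 82.4 / (72 × 1.6) = 7333.6 / 115.20 ≈ 63.7 mL/min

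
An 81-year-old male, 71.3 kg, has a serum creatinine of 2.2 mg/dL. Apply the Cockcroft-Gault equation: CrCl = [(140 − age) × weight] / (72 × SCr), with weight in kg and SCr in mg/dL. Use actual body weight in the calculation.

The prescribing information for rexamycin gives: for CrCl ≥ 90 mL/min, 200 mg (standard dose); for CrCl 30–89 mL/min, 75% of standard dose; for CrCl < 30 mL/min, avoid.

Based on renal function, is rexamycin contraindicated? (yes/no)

yes

CrCl = (140 − 81) × 71.3 / (72 × 2.2) = 4206.7 / 158.40 ≈ 26.6 mL/min
CrCl ≈ 27 mL/min, which is < 30 mL/min.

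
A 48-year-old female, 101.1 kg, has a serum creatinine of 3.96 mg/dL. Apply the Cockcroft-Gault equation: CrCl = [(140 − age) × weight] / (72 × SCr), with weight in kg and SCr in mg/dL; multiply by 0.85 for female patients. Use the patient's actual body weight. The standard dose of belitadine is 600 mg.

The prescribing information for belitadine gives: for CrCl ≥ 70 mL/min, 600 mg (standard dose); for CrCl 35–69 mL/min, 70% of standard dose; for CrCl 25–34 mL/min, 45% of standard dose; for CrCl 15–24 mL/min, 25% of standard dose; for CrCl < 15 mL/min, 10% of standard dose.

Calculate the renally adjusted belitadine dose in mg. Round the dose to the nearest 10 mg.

270 mg

CrCl = (140 − 48) × 101.1 / (72 × 3.96) × 0.85 = 9301.2 / 285.12 × 0.85 ≈ 27.7 mL/min
CrCl ≈ 28 mL/min → bracket 25–34 mL/min.
45% of 600 mg = 270 mg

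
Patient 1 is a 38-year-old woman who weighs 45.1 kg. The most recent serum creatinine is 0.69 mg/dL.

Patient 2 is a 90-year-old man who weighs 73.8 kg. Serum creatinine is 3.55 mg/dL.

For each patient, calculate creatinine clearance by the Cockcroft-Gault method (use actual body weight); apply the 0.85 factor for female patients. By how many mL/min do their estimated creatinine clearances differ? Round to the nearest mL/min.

Patient 1: CrCl = (140 − 38) × 45.1 / (72 × 0.69) × 0.85 = 4600.2 / 49.68 × 0.85 ≈ 78.7 mL/min
Patient 2: CrCl = (140 − 90) × 73.8 / (72 × 3.55) = 3690.0 / 255.60 ≈ 14.4 mL/min
|78.7 − 14.4| = 64.3 mL/min

64 mL/min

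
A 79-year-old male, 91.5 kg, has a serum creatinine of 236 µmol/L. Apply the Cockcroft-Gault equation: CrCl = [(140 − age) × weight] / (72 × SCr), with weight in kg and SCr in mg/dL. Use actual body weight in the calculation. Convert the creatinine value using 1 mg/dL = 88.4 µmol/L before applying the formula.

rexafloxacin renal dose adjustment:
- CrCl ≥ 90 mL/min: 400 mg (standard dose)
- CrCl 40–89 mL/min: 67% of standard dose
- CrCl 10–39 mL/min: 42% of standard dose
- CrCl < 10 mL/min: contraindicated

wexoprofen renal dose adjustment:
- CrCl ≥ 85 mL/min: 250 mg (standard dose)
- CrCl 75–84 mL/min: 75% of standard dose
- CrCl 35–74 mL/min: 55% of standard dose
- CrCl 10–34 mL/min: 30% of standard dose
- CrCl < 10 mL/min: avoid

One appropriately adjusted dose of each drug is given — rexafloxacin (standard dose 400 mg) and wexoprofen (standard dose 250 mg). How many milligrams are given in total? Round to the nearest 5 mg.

245 mg

SCr = 236 / 88.4 = 2.67 mg/dL
CrCl = (140 − 79) × 91.5 / (72 × 2.67) = 5581.5 / 192.24 ≈ 29.0 mL/min
CrCl ≈ 29 mL/min.
rexafloxacin: 10–39 mL/min → 42% of 400 mg = 168 mg.
wexoprofen: 10–34 mL/min → 30% of 250 mg = 75 mg.
Total = 168 + 75 = 243 mg.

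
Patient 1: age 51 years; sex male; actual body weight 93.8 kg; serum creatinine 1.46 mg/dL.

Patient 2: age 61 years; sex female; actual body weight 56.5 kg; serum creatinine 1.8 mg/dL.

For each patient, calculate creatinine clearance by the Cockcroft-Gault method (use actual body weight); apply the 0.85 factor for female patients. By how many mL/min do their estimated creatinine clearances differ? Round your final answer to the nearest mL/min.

Patient 1: CrCl = (140 − 51) × 93.8 / (72 × 1.46) = 8348.2 / 105.12 ≈ 79.4 mL/min
Patient 2: CrCl = (140 − 61) × 56.5 / (72 × 1.8) × 0.85 = 4463.5 / 129.60 × 0.85 ≈ 29.3 mL/min
|79.4 − 29.3| = 50.1 mL/min

50 mL/min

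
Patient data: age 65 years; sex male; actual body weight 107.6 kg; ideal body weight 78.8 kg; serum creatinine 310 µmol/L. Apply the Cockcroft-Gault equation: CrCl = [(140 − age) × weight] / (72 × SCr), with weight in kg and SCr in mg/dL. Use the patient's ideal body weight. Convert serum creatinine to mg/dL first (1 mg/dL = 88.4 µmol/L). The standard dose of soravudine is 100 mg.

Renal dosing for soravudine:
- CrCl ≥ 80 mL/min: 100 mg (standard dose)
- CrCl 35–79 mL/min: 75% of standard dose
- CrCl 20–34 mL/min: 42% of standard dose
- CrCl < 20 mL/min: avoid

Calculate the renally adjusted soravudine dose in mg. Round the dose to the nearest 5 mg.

SCr = 310 / 88.4 = 3.507 mg/dL
CrCl = (140 − 65) × 78.8 / (72 × 3.507) = 5910.0 / 252.50 ≈ 23.4 mL/min
CrCl ≈ 23 mL/min → bracket 20–34 mL/min.
42% of 100 mg = 42 mg → 40 mg

40 mg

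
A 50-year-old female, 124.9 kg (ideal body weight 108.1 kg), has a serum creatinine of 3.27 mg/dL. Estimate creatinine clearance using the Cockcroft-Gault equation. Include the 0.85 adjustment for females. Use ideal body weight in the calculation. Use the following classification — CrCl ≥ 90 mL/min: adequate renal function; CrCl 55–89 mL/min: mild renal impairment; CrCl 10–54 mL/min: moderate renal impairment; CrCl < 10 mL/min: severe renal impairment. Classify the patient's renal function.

moderate renal impairment

CrCl = (140 − 50) × 108.1 / (72 × 3.27) × 0.85 = 9729.0 / 235.44 × 0.85 ≈ 35.1 mL/min
35 mL/min falls in the 'moderate renal impairment' range.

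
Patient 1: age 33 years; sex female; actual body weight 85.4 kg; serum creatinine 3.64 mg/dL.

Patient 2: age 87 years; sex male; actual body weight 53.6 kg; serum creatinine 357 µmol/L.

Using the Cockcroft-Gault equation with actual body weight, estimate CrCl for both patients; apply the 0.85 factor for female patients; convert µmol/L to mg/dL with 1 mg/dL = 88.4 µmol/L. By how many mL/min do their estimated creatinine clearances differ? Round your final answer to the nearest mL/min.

20 mL/min

Patient 1: CrCl = (140 − 33) × 85.4 / (72 × 3.64) × 0.85 = 9137.8 / 262.08 × 0.85 ≈ 29.6 mL/min
Patient 2: SCr = 357 / 88.4 = 4.038 mg/dL
Patient 2: CrCl = (140 − 87) × 53.6 / (72 × 4.038) = 2840.8 / 290.74 ≈ 9.8 mL/min
|29.6 − 9.8| = 19.8 mL/min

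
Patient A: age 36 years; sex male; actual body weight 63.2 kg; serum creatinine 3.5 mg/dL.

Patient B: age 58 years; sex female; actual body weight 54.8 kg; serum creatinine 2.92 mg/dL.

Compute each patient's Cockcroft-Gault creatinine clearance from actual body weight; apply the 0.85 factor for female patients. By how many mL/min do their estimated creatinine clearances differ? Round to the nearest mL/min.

Patient A: CrCl = (140 − 36) × 63.2 / (72 × 3.5) = 6572.8 / 252.00 ≈ 26.1 mL/min
Patient B: CrCl = (140 − 58) × 54.8 / (72 × 2.92) × 0.85 = 4493.6 / 210.24 × 0.85 ≈ 18.2 mL/min
|26.1 − 18.2| = 7.9 mL/min

8 mL/min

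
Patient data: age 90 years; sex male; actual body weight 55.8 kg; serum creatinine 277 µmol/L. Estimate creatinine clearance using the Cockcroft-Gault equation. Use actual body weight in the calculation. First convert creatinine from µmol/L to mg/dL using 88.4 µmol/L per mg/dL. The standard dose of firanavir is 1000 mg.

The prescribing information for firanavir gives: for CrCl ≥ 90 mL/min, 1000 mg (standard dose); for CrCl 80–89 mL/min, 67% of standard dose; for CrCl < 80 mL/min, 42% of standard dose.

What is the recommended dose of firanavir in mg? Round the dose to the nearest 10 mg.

420 mg

SCr = 277 / 88.4 = 3.133 mg/dL
CrCl = (140 − 90) × 55.8 / (72 × 3.133) = 2790.0 / 225.58 ≈ 12.4 mL/min
CrCl ≈ 12 mL/min → bracket < 80 mL/min.
42% of 1000 mg = 420 mg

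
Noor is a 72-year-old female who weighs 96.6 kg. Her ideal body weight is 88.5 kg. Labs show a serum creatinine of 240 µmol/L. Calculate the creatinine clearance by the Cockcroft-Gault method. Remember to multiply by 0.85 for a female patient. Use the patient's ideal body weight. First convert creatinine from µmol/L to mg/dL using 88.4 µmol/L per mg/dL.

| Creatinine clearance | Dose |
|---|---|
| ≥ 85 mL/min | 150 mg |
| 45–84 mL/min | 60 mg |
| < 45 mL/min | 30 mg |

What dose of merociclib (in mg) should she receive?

30 mg

SCr = 240 / 88.4 = 2.715 mg/dL
CrCl = (140 − 72) × 88.5 / (72 × 2.715) × 0.85 = 6018.0 / 195.48 × 0.85 ≈ 26.2 mL/min
CrCl ≈ 26 mL/min → bracket < 45 mL/min.
Dose for this bracket: 30 mg.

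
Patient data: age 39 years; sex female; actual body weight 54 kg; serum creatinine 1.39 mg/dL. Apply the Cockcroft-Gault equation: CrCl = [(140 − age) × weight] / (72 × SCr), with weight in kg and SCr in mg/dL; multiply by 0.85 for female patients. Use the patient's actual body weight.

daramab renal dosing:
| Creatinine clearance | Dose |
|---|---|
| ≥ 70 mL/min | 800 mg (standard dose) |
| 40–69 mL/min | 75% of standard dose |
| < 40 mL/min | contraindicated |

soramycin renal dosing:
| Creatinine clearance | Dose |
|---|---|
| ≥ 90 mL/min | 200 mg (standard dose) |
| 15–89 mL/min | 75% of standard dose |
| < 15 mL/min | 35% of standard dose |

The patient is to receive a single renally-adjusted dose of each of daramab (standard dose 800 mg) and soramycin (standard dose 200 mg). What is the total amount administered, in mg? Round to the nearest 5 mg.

CrCl = (140 − 39) × 54 / (72 × 1.39) × 0.85 = 5454.0 / 100.08 × 0.85 ≈ 46.3 mL/min
CrCl ≈ 46 mL/min.
daramab: 40–69 mL/min → 75% of 800 mg = 600 mg.
soramycin: 15–89 mL/min → 75% of 200 mg = 150 mg.
Total = 600 + 150 = 750 mg.

750 mg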